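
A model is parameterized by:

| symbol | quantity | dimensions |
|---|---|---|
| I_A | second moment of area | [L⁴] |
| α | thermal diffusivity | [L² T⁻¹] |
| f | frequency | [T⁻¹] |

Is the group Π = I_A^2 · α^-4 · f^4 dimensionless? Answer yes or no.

Sum the exponent of each base dimension across the product:
  L: 2·[I_A]_L − 4·[α]_L + 4·[f]_L = 2·(4) − 4·(2) + 4·(0) = 0
  T: 2·[I_A]_T − 4·[α]_T + 4·[f]_T = 2·(0) − 4·(-1) + 4·(-1) = 0
All base exponents vanish — dimensionless.

yes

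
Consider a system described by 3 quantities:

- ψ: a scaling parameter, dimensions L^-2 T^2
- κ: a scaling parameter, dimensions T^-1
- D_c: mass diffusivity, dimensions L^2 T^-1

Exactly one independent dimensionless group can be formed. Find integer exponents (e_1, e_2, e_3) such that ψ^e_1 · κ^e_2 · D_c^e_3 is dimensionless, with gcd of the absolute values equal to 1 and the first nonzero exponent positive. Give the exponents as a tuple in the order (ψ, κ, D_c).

L: e_1·(-2) + e_2·(0) + e_3·(2) = 0
T: e_1·(2) + e_2·(-1) + e_3·(-1) = 0
Solving this homogeneous linear system for the smallest-integer solution (first nonzero entry positive) gives (1, 1, 1).

(1, 1, 1)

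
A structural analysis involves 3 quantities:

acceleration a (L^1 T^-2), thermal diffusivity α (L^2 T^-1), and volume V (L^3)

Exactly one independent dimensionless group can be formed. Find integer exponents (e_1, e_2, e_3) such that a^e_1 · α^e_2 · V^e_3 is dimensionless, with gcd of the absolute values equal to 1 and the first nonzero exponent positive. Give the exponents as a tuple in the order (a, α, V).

(1, -2, 1)

L: e_1·(1) + e_2·(2) + e_3·(3) = 0
T: e_1·(-2) + e_2·(-1) + e_3·(0) = 0
Solving this homogeneous linear system for the smallest-integer solution (first nonzero entry positive) gives (1, -2, 1).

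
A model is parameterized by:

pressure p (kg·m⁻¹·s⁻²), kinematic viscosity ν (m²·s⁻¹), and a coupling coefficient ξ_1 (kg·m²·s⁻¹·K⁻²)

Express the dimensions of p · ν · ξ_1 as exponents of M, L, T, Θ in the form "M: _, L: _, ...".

Collect each base-dimension exponent across the product:
  M: (1) + (0) + (1) = 2
  L: (-1) + (2) + (2) = 3
  T: (-2) + (-1) + (-1) = -4
  Θ: (0) + (0) + (-2) = -2
So the dimensions are [M² L³ T⁻⁴ Θ⁻²].

M: 2, L: 3, T: -4, Θ: -2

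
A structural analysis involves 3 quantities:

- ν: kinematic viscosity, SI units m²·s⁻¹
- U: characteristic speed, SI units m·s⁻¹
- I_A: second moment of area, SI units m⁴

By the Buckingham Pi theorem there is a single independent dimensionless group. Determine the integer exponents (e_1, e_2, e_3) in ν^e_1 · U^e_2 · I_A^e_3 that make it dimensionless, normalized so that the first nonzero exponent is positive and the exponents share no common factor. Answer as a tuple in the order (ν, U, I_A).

L: e_1·(2) + e_2·(1) + e_3·(4) = 0
T: e_1·(-1) + e_2·(-1) + e_3·(0) = 0
Solving this homogeneous linear system for the smallest-integer solution (first nonzero entry positive) gives (4, -4, -1).

(4, -4, -1)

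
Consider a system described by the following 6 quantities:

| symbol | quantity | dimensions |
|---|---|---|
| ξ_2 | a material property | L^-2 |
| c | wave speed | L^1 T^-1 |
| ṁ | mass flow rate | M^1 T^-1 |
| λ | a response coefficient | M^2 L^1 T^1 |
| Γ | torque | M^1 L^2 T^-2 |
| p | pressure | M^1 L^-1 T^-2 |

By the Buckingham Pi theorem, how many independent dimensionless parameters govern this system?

There are 6 variables and 3 base dimensions (M, L, T).
The dimension matrix has rank 3.
Independent dimensionless groups: 6 − 3 = 3.

3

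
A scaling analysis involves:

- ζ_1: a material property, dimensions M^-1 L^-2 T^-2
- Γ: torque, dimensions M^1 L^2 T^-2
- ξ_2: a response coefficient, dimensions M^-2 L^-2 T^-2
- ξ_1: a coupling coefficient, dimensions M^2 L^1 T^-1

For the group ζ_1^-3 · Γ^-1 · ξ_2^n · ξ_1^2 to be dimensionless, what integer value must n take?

3

Balance the M exponent: (-2)·n from ξ_2, plus −3·(-1) − (1) + 2·(2) = 6 from the rest, must sum to zero.
-2n + 6 = 0, so n = 3.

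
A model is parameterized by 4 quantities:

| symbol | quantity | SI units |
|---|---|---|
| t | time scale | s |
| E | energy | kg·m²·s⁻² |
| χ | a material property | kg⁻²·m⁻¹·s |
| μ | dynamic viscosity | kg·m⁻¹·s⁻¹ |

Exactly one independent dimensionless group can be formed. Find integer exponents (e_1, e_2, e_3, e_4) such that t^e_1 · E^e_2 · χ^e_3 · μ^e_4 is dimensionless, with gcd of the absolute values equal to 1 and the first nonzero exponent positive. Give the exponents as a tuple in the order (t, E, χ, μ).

M: e_1·(0) + e_2·(1) + e_3·(-2) + e_4·(1) = 0
L: e_1·(0) + e_2·(2) + e_3·(-1) + e_4·(-1) = 0
T: e_1·(1) + e_2·(-2) + e_3·(1) + e_4·(-1) = 0
Solving this homogeneous linear system for the smallest-integer solution (first nonzero entry positive) gives (2, 1, 1, 1).

(2, 1, 1, 1)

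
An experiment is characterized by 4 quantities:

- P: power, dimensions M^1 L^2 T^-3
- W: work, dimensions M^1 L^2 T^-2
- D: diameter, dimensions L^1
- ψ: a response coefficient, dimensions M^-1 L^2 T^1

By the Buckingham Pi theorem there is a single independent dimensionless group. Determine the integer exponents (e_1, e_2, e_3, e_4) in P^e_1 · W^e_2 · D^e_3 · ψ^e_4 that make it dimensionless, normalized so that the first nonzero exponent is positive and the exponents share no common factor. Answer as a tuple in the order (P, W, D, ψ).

M: e_1·(1) + e_2·(1) + e_3·(0) + e_4·(-1) = 0
L: e_1·(2) + e_2·(2) + e_3·(1) + e_4·(2) = 0
T: e_1·(-3) + e_2·(-2) + e_3·(0) + e_4·(1) = 0
Solving this homogeneous linear system for the smallest-integer solution (first nonzero entry positive) gives (1, -2, 4, -1).

(1, -2, 4, -1)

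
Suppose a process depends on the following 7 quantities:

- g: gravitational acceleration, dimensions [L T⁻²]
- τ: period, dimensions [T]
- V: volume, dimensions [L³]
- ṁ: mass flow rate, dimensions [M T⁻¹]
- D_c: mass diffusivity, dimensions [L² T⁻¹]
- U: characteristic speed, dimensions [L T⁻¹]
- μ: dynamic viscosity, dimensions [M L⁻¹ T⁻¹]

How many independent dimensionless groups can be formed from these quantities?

4

There are 7 variables and 3 base dimensions (M, L, T).
The dimension matrix has rank 3.
Independent dimensionless groups: 7 − 3 = 4.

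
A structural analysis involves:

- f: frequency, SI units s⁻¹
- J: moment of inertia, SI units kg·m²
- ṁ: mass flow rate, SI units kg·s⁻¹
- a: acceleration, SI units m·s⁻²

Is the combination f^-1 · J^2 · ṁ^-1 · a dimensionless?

Sum the exponent of each base dimension across the product:
  M: −[f]_M + 2·[J]_M − [ṁ]_M + [a]_M = −(0) + 2·(1) − (1) + (0) = 1
  L: −[f]_L + 2·[J]_L − [ṁ]_L + [a]_L = −(0) + 2·(2) − (0) + (1) = 5
  T: −[f]_T + 2·[J]_T − [ṁ]_T + [a]_T = −(-1) + 2·(0) − (-1) + (-2) = 0
Net dimensions [M L⁵] ≠ [1] — not dimensionless.

no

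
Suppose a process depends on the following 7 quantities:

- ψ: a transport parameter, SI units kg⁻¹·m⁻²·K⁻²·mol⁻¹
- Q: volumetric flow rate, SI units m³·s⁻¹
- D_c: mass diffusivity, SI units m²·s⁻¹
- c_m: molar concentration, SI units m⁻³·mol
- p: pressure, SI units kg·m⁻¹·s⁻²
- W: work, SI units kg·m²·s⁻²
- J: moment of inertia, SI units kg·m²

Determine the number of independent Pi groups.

2

There are 7 variables and 5 base dimensions (M, L, T, Θ, N).
The dimension matrix has rank 5.
Independent dimensionless groups: 7 − 5 = 2.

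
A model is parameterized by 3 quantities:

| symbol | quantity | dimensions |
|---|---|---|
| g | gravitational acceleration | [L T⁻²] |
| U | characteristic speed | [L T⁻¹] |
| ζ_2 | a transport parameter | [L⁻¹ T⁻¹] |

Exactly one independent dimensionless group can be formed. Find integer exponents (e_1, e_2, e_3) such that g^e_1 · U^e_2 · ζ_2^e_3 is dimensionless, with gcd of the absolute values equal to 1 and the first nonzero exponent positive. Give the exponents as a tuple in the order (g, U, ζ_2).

L: e_1·(1) + e_2·(1) + e_3·(-1) = 0
T: e_1·(-2) + e_2·(-1) + e_3·(-1) = 0
Solving this homogeneous linear system for the smallest-integer solution (first nonzero entry positive) gives (2, -3, -1).

(2, -3, -1)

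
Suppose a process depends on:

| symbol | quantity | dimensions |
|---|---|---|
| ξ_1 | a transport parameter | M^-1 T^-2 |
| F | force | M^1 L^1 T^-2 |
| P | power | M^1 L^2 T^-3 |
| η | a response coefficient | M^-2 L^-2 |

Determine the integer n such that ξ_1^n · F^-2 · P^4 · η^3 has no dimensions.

-4

Balance the M exponent: (-1)·n from ξ_1, plus −2·(1) + 4·(1) + 3·(-2) = -4 from the rest, must sum to zero.
−n − 4 = 0, so n = -4.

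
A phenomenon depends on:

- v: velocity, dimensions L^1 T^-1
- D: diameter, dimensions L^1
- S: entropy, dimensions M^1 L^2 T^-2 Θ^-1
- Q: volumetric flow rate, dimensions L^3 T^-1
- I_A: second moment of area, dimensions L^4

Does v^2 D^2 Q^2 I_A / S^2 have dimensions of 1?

no

Sum the exponent of each base dimension across the product:
  M: 2·[v]_M + 2·[D]_M − 2·[S]_M + 2·[Q]_M + [I_A]_M = 2·(0) + 2·(0) − 2·(1) + 2·(0) + (0) = -2
  L: 2·[v]_L + 2·[D]_L − 2·[S]_L + 2·[Q]_L + [I_A]_L = 2·(1) + 2·(1) − 2·(2) + 2·(3) + (4) = 10
  T: 2·[v]_T + 2·[D]_T − 2·[S]_T + 2·[Q]_T + [I_A]_T = 2·(-1) + 2·(0) − 2·(-2) + 2·(-1) + (0) = 0
  Θ: 2·[v]_Θ + 2·[D]_Θ − 2·[S]_Θ + 2·[Q]_Θ + [I_A]_Θ = 2·(0) + 2·(0) − 2·(-1) + 2·(0) + (0) = 2
Net dimensions [M⁻² L¹⁰ Θ²] ≠ [1] — not dimensionless.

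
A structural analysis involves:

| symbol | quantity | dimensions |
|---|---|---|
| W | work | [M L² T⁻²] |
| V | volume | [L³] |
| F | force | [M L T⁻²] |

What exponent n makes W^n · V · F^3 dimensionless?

Balance the M exponent: (1)·n from W, plus (0) + 3·(1) = 3 from the rest, must sum to zero.
n + 3 = 0, so n = -3.

-3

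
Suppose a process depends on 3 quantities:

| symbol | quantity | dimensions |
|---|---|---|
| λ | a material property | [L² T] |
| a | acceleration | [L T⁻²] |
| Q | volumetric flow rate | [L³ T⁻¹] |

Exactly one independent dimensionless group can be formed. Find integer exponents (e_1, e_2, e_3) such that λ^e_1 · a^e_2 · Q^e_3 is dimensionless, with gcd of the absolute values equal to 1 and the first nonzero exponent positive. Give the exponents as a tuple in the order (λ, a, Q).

L: e_1·(2) + e_2·(1) + e_3·(3) = 0
T: e_1·(1) + e_2·(-2) + e_3·(-1) = 0
Solving this homogeneous linear system for the smallest-integer solution (first nonzero entry positive) gives (1, 1, -1).

(1, 1, -1)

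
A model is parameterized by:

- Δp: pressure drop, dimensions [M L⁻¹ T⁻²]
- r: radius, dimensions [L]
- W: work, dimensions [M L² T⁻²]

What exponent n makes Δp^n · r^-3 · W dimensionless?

Balance the M exponent: (1)·n from Δp, plus −3·(0) + (1) = 1 from the rest, must sum to zero.
n + 1 = 0, so n = -1.

-1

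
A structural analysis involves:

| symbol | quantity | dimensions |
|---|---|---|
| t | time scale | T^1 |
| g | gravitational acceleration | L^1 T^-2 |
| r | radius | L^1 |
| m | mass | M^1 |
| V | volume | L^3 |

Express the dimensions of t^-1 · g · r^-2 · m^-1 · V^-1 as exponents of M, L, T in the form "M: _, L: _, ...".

M: -1, L: -4, T: -3

Collect each base-dimension exponent across the product:
  M: −(0) + (0) − 2·(0) − (1) − (0) = -1
  L: −(0) + (1) − 2·(1) − (0) − (3) = -4
  T: −(1) + (-2) − 2·(0) − (0) − (0) = -3
So the dimensions are [M⁻¹ L⁻⁴ T⁻³].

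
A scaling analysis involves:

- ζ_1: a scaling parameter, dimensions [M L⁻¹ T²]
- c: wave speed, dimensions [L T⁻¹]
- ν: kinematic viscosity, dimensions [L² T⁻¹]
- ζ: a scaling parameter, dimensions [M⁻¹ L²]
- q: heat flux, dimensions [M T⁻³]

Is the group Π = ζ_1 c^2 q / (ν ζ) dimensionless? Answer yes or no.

Sum the exponent of each base dimension across the product:
  M: [ζ_1]_M + 2·[c]_M − [ν]_M − [ζ]_M + [q]_M = (1) + 2·(0) − (0) − (-1) + (1) = 3
  L: [ζ_1]_L + 2·[c]_L − [ν]_L − [ζ]_L + [q]_L = (-1) + 2·(1) − (2) − (2) + (0) = -3
  T: [ζ_1]_T + 2·[c]_T − [ν]_T − [ζ]_T + [q]_T = (2) + 2·(-1) − (-1) − (0) + (-3) = -2
Net dimensions [M³ L⁻³ T⁻²] ≠ [1] — not dimensionless.

no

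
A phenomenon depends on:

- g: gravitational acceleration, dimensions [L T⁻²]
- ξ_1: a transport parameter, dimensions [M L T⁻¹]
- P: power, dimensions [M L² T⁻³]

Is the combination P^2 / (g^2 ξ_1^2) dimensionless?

Sum the exponent of each base dimension across the product:
  M: −2·[g]_M − 2·[ξ_1]_M + 2·[P]_M = −2·(0) − 2·(1) + 2·(1) = 0
  L: −2·[g]_L − 2·[ξ_1]_L + 2·[P]_L = −2·(1) − 2·(1) + 2·(2) = 0
  T: −2·[g]_T − 2·[ξ_1]_T + 2·[P]_T = −2·(-2) − 2·(-1) + 2·(-3) = 0
All base exponents vanish — dimensionless.

yes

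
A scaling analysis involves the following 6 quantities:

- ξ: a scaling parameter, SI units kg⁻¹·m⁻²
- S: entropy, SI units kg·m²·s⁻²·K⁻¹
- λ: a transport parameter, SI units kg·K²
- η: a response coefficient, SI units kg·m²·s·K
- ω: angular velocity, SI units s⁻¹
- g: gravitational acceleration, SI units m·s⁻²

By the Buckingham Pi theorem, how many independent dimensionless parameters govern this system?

There are 6 variables and 4 base dimensions (M, L, T, Θ).
The dimension matrix has rank 4.
Independent dimensionless groups: 6 − 4 = 2.

2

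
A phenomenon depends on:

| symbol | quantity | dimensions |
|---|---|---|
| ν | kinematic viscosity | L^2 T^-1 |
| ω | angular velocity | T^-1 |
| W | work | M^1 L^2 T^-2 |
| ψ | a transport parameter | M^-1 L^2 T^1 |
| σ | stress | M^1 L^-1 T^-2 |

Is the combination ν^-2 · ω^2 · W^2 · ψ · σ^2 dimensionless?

no

Sum the exponent of each base dimension across the product:
  M: −2·[ν]_M + 2·[ω]_M + 2·[W]_M + [ψ]_M + 2·[σ]_M = −2·(0) + 2·(0) + 2·(1) + (-1) + 2·(1) = 3
  L: −2·[ν]_L + 2·[ω]_L + 2·[W]_L + [ψ]_L + 2·[σ]_L = −2·(2) + 2·(0) + 2·(2) + (2) + 2·(-1) = 0
  T: −2·[ν]_T + 2·[ω]_T + 2·[W]_T + [ψ]_T + 2·[σ]_T = −2·(-1) + 2·(-1) + 2·(-2) + (1) + 2·(-2) = -7
Net dimensions [M³ T⁻⁷] ≠ [1] — not dimensionless.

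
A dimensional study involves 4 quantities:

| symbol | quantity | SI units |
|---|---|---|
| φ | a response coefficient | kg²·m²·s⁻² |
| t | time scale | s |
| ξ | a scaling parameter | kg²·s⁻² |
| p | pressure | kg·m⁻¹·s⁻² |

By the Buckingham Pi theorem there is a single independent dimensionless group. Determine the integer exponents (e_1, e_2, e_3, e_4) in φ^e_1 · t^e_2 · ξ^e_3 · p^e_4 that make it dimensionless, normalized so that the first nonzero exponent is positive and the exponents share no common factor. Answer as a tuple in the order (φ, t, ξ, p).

M: e_1·(2) + e_2·(0) + e_3·(2) + e_4·(1) = 0
L: e_1·(2) + e_2·(0) + e_3·(0) + e_4·(-1) = 0
T: e_1·(-2) + e_2·(1) + e_3·(-2) + e_4·(-2) = 0
Solving this homogeneous linear system for the smallest-integer solution (first nonzero entry positive) gives (1, 2, -2, 2).

(1, 2, -2, 2)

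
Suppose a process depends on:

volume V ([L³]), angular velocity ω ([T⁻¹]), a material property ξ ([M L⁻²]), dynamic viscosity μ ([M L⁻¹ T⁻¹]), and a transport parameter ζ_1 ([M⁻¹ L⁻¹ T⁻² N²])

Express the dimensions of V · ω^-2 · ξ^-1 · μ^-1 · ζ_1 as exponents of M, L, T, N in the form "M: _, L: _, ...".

Collect each base-dimension exponent across the product:
  M: (0) − 2·(0) − (1) − (1) + (-1) = -3
  L: (3) − 2·(0) − (-2) − (-1) + (-1) = 5
  T: (0) − 2·(-1) − (0) − (-1) + (-2) = 1
  N: (0) − 2·(0) − (0) − (0) + (2) = 2
So the dimensions are [M⁻³ L⁵ T N²].

M: -3, L: 5, T: 1, N: 2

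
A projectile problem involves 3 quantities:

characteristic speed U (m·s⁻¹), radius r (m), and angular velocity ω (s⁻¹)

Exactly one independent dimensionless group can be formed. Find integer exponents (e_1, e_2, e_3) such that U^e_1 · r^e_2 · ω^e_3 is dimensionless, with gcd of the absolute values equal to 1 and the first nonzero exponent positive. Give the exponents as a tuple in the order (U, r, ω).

L: e_1·(1) + e_2·(1) + e_3·(0) = 0
T: e_1·(-1) + e_2·(0) + e_3·(-1) = 0
Solving this homogeneous linear system for the smallest-integer solution (first nonzero entry positive) gives (1, -1, -1).

(1, -1, -1)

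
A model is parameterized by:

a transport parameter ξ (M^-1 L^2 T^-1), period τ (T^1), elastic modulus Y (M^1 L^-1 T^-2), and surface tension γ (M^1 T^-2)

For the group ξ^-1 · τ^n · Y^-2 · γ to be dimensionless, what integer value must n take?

Balance the T exponent: (1)·n from τ, plus −(-1) − 2·(-2) + (-2) = 3 from the rest, must sum to zero.
n + 3 = 0, so n = -3.

-3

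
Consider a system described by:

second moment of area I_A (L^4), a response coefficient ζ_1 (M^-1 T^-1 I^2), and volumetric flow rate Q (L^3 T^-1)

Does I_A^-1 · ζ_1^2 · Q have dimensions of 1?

Sum the exponent of each base dimension across the product:
  M: −[I_A]_M + 2·[ζ_1]_M + [Q]_M = −(0) + 2·(-1) + (0) = -2
  L: −[I_A]_L + 2·[ζ_1]_L + [Q]_L = −(4) + 2·(0) + (3) = -1
  T: −[I_A]_T + 2·[ζ_1]_T + [Q]_T = −(0) + 2·(-1) + (-1) = -3
  I: −[I_A]_I + 2·[ζ_1]_I + [Q]_I = −(0) + 2·(2) + (0) = 4
Net dimensions [M⁻² L⁻¹ T⁻³ I⁴] ≠ [1] — not dimensionless.

no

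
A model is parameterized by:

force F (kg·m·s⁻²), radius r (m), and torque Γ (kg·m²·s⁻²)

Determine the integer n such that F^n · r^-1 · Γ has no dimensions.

Balance the M exponent: (1)·n from F, plus −(0) + (1) = 1 from the rest, must sum to zero.
n + 1 = 0, so n = -1.

-1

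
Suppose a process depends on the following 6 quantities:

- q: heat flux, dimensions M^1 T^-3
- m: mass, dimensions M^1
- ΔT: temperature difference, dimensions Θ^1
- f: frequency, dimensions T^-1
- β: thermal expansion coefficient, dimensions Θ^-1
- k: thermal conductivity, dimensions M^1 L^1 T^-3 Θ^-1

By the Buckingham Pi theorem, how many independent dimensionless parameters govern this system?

2

There are 6 variables and 4 base dimensions (M, L, T, Θ).
The dimension matrix has rank 4.
Independent dimensionless groups: 6 − 4 = 2.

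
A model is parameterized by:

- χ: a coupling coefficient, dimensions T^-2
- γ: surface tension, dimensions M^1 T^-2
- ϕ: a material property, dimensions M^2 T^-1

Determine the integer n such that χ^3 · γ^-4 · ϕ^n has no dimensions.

Balance the M exponent: (2)·n from ϕ, plus 3·(0) − 4·(1) = -4 from the rest, must sum to zero.
2n − 4 = 0, so n = 2.

2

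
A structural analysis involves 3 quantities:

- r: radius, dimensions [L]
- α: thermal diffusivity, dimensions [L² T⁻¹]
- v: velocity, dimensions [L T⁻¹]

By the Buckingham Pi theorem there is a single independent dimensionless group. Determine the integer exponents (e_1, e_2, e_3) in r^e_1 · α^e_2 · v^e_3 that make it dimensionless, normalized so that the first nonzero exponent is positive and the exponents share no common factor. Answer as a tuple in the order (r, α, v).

(1, -1, 1)

L: e_1·(1) + e_2·(2) + e_3·(1) = 0
T: e_1·(0) + e_2·(-1) + e_3·(-1) = 0
Solving this homogeneous linear system for the smallest-integer solution (first nonzero entry positive) gives (1, -1, 1).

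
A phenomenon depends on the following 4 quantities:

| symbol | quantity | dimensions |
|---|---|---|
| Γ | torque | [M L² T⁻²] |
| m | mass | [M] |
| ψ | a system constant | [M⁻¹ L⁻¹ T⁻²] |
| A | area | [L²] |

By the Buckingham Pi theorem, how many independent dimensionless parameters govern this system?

1

There are 4 variables and 3 base dimensions (M, L, T).
The dimension matrix has rank 3.
Independent dimensionless groups: 4 − 3 = 1.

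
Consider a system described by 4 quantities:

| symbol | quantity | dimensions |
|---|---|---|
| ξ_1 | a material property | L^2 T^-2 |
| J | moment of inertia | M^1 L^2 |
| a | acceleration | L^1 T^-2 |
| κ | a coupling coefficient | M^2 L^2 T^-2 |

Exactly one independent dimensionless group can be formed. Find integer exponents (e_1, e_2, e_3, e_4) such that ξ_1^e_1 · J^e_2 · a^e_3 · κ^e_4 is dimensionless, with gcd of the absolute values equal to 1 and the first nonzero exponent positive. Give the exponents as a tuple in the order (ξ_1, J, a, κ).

(3, -2, -4, 1)

M: e_1·(0) + e_2·(1) + e_3·(0) + e_4·(2) = 0
L: e_1·(2) + e_2·(2) + e_3·(1) + e_4·(2) = 0
T: e_1·(-2) + e_2·(0) + e_3·(-2) + e_4·(-2) = 0
Solving this homogeneous linear system for the smallest-integer solution (first nonzero entry positive) gives (3, -2, -4, 1).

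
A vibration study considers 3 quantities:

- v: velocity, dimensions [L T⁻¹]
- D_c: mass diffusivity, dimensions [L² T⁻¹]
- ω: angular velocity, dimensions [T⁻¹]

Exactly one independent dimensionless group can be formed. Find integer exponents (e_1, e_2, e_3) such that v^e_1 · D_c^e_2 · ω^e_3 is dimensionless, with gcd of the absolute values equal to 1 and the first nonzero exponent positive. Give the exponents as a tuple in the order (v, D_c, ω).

L: e_1·(1) + e_2·(2) + e_3·(0) = 0
T: e_1·(-1) + e_2·(-1) + e_3·(-1) = 0
Solving this homogeneous linear system for the smallest-integer solution (first nonzero entry positive) gives (2, -1, -1).

(2, -1, -1)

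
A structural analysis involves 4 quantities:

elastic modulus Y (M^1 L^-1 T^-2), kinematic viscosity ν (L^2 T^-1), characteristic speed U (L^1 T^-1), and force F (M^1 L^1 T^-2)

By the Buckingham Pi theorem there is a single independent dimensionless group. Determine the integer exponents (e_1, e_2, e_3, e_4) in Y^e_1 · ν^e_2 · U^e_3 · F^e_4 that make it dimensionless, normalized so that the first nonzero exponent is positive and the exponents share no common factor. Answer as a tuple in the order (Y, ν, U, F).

M: e_1·(1) + e_2·(0) + e_3·(0) + e_4·(1) = 0
L: e_1·(-1) + e_2·(2) + e_3·(1) + e_4·(1) = 0
T: e_1·(-2) + e_2·(-1) + e_3·(-1) + e_4·(-2) = 0
Solving this homogeneous linear system for the smallest-integer solution (first nonzero entry positive) gives (1, 2, -2, -1).

(1, 2, -2, -1)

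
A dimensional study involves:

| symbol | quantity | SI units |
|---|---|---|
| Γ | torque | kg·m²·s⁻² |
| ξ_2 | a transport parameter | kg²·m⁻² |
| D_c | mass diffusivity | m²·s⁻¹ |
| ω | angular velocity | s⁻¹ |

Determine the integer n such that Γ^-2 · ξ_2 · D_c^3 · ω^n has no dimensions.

Balance the T exponent: (-1)·n from ω, plus −2·(-2) + (0) + 3·(-1) = 1 from the rest, must sum to zero.
−n + 1 = 0, so n = 1.

1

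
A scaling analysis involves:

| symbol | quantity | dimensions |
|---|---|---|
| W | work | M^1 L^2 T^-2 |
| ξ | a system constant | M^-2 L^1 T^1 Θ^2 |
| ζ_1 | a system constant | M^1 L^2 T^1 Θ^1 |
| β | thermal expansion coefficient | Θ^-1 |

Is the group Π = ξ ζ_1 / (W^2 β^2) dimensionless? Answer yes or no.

no

Sum the exponent of each base dimension across the product:
  M: −2·[W]_M + [ξ]_M + [ζ_1]_M − 2·[β]_M = −2·(1) + (-2) + (1) − 2·(0) = -3
  L: −2·[W]_L + [ξ]_L + [ζ_1]_L − 2·[β]_L = −2·(2) + (1) + (2) − 2·(0) = -1
  T: −2·[W]_T + [ξ]_T + [ζ_1]_T − 2·[β]_T = −2·(-2) + (1) + (1) − 2·(0) = 6
  Θ: −2·[W]_Θ + [ξ]_Θ + [ζ_1]_Θ − 2·[β]_Θ = −2·(0) + (2) + (1) − 2·(-1) = 5
Net dimensions [M⁻³ L⁻¹ T⁶ Θ⁵] ≠ [1] — not dimensionless.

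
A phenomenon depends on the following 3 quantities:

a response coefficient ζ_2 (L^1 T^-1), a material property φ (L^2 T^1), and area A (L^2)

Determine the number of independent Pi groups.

1

There are 3 variables and 2 base dimensions (L, T).
The dimension matrix has rank 2.
Independent dimensionless groups: 3 − 2 = 1.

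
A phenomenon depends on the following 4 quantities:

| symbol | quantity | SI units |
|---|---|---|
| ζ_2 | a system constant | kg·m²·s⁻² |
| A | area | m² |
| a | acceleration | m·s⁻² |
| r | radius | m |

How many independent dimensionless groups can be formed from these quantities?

There are 4 variables and 3 base dimensions (M, L, T).
The dimension matrix has rank 3.
Independent dimensionless groups: 4 − 3 = 1.

1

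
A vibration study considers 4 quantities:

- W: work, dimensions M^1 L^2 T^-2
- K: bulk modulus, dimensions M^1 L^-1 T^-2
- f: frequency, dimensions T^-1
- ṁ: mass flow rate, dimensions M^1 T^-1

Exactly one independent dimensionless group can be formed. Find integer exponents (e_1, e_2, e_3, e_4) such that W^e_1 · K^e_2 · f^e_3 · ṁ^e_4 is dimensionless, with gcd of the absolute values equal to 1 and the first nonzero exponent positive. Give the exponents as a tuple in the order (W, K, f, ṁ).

(1, 2, -3, -3)

M: e_1·(1) + e_2·(1) + e_3·(0) + e_4·(1) = 0
L: e_1·(2) + e_2·(-1) + e_3·(0) + e_4·(0) = 0
T: e_1·(-2) + e_2·(-2) + e_3·(-1) + e_4·(-1) = 0
Solving this homogeneous linear system for the smallest-integer solution (first nonzero entry positive) gives (1, 2, -3, -3).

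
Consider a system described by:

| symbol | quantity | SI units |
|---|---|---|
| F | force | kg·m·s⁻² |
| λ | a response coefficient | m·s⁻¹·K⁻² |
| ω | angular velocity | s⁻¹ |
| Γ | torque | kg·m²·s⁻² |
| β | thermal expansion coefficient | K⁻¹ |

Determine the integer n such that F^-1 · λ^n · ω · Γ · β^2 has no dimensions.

Balance the L exponent: (1)·n from λ, plus −(1) + (0) + (2) + 2·(0) = 1 from the rest, must sum to zero.
n + 1 = 0, so n = -1.

-1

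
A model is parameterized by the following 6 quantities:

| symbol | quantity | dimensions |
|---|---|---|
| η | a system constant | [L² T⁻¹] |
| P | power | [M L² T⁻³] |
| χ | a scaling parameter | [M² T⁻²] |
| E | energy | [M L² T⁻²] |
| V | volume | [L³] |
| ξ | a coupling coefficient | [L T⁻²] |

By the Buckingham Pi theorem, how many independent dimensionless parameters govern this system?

There are 6 variables and 3 base dimensions (M, L, T).
The dimension matrix has rank 3.
Independent dimensionless groups: 6 − 3 = 3.

3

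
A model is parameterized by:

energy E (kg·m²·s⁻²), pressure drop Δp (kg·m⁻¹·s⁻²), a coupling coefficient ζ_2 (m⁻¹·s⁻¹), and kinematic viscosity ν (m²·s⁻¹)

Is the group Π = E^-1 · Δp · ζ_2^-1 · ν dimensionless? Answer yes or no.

Sum the exponent of each base dimension across the product:
  M: −[E]_M + [Δp]_M − [ζ_2]_M + [ν]_M = −(1) + (1) − (0) + (0) = 0
  L: −[E]_L + [Δp]_L − [ζ_2]_L + [ν]_L = −(2) + (-1) − (-1) + (2) = 0
  T: −[E]_T + [Δp]_T − [ζ_2]_T + [ν]_T = −(-2) + (-2) − (-1) + (-1) = 0
All base exponents vanish — dimensionless.

yes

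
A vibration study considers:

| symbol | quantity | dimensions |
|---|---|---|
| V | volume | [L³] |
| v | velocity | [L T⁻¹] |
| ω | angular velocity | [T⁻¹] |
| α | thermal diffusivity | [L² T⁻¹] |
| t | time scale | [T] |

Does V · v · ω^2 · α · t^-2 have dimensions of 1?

no

Sum the exponent of each base dimension across the product:
  L: [V]_L + [v]_L + 2·[ω]_L + [α]_L − 2·[t]_L = (3) + (1) + 2·(0) + (2) − 2·(0) = 6
  T: [V]_T + [v]_T + 2·[ω]_T + [α]_T − 2·[t]_T = (0) + (-1) + 2·(-1) + (-1) − 2·(1) = -6
Net dimensions [L⁶ T⁻⁶] ≠ [1] — not dimensionless.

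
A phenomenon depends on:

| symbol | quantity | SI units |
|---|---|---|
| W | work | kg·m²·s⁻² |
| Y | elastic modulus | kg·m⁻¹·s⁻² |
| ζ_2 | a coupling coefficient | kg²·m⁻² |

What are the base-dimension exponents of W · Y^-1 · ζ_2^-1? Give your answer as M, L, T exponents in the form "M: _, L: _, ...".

M: -2, L: 5, T: 0

Collect each base-dimension exponent across the product:
  M: (1) − (1) − (2) = -2
  L: (2) − (-1) − (-2) = 5
  T: (-2) − (-2) − (0) = 0
So the dimensions are [M⁻² L⁵].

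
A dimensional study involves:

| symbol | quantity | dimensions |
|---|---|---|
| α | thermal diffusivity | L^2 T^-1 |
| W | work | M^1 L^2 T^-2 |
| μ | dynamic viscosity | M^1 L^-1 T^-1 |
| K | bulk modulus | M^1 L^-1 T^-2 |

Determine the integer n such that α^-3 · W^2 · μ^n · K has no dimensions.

-3

Balance the M exponent: (1)·n from μ, plus −3·(0) + 2·(1) + (1) = 3 from the rest, must sum to zero.
n + 3 = 0, so n = -3.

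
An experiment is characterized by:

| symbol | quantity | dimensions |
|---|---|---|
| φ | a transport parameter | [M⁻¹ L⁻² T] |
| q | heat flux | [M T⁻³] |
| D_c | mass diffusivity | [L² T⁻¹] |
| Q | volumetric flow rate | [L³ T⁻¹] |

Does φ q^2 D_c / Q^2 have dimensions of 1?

Sum the exponent of each base dimension across the product:
  M: [φ]_M + 2·[q]_M + [D_c]_M − 2·[Q]_M = (-1) + 2·(1) + (0) − 2·(0) = 1
  L: [φ]_L + 2·[q]_L + [D_c]_L − 2·[Q]_L = (-2) + 2·(0) + (2) − 2·(3) = -6
  T: [φ]_T + 2·[q]_T + [D_c]_T − 2·[Q]_T = (1) + 2·(-3) + (-1) − 2·(-1) = -4
Net dimensions [M L⁻⁶ T⁻⁴] ≠ [1] — not dimensionless.

no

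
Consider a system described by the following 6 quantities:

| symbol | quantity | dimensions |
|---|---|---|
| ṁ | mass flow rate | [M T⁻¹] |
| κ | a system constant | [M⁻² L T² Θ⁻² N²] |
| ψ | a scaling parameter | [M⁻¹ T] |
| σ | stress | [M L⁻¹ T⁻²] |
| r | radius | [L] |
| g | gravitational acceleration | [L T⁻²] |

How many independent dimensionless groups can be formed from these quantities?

There are 6 variables and 5 base dimensions (M, L, T, Θ, N).
The dimension matrix has rank 4 (less than 5: the dimension vectors are linearly dependent).
Independent dimensionless groups: 6 − 4 = 2.

2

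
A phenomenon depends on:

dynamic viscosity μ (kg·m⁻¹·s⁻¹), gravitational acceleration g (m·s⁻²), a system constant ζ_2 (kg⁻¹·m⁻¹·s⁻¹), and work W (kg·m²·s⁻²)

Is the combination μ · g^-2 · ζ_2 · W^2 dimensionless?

no

Sum the exponent of each base dimension across the product:
  M: [μ]_M − 2·[g]_M + [ζ_2]_M + 2·[W]_M = (1) − 2·(0) + (-1) + 2·(1) = 2
  L: [μ]_L − 2·[g]_L + [ζ_2]_L + 2·[W]_L = (-1) − 2·(1) + (-1) + 2·(2) = 0
  T: [μ]_T − 2·[g]_T + [ζ_2]_T + 2·[W]_T = (-1) − 2·(-2) + (-1) + 2·(-2) = -2
Net dimensions [M² T⁻²] ≠ [1] — not dimensionless.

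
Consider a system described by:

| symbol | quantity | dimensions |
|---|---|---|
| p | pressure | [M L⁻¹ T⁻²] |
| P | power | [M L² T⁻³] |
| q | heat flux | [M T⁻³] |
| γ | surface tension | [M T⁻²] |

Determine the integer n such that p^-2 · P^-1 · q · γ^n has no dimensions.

2

Balance the M exponent: (1)·n from γ, plus −2·(1) − (1) + (1) = -2 from the rest, must sum to zero.
n − 2 = 0, so n = 2.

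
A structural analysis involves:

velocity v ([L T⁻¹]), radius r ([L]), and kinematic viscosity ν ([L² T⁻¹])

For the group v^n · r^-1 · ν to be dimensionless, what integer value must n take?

-1

Balance the L exponent: (1)·n from v, plus −(1) + (2) = 1 from the rest, must sum to zero.
n + 1 = 0, so n = -1.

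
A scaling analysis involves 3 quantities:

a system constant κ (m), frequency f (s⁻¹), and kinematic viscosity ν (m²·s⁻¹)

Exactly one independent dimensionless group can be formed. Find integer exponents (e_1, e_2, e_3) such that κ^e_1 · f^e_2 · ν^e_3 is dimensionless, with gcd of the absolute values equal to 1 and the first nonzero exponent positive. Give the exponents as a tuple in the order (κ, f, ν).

(2, 1, -1)

L: e_1·(1) + e_2·(0) + e_3·(2) = 0
T: e_1·(0) + e_2·(-1) + e_3·(-1) = 0
Solving this homogeneous linear system for the smallest-integer solution (first nonzero entry positive) gives (2, 1, -1).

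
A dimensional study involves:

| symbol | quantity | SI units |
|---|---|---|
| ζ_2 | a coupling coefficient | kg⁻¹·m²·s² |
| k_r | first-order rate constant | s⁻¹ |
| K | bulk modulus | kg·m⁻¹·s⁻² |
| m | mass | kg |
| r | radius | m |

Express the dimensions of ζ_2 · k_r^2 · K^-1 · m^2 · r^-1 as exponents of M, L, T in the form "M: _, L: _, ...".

Collect each base-dimension exponent across the product:
  M: (-1) + 2·(0) − (1) + 2·(1) − (0) = 0
  L: (2) + 2·(0) − (-1) + 2·(0) − (1) = 2
  T: (2) + 2·(-1) − (-2) + 2·(0) − (0) = 2
So the dimensions are [L² T²].

M: 0, L: 2, T: 2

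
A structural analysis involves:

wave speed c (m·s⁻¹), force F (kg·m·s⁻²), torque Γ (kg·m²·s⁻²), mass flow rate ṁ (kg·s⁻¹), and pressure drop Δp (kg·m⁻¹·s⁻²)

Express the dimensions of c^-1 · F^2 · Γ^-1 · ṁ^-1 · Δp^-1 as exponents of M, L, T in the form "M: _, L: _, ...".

Collect each base-dimension exponent across the product:
  M: −(0) + 2·(1) − (1) − (1) − (1) = -1
  L: −(1) + 2·(1) − (2) − (0) − (-1) = 0
  T: −(-1) + 2·(-2) − (-2) − (-1) − (-2) = 2
So the dimensions are [M⁻¹ T²].

M: -1, L: 0, T: 2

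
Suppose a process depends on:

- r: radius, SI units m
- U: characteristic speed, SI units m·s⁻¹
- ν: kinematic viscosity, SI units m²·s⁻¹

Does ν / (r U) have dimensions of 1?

yes

Sum the exponent of each base dimension across the product:
  M: −[r]_M − [U]_M + [ν]_M = −(0) − (0) + (0) = 0
  L: −[r]_L − [U]_L + [ν]_L = −(1) − (1) + (2) = 0
  T: −[r]_T − [U]_T + [ν]_T = −(0) − (-1) + (-1) = 0
  Θ: −[r]_Θ − [U]_Θ + [ν]_Θ = −(0) − (0) + (0) = 0
All base exponents vanish — dimensionless.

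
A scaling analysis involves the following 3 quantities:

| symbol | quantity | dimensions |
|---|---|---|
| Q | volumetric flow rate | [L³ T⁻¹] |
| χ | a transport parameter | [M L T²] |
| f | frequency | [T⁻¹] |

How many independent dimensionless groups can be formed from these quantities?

0

There are 3 variables and 3 base dimensions (M, L, T).
The dimension matrix has rank 3.
Independent dimensionless groups: 3 − 3 = 0.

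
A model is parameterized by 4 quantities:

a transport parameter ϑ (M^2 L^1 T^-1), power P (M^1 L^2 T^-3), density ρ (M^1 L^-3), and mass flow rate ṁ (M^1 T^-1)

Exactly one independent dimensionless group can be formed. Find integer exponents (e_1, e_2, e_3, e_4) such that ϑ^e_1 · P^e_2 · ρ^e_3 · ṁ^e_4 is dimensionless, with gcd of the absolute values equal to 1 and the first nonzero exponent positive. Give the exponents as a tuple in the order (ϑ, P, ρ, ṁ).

M: e_1·(2) + e_2·(1) + e_3·(1) + e_4·(1) = 0
L: e_1·(1) + e_2·(2) + e_3·(-3) + e_4·(0) = 0
T: e_1·(-1) + e_2·(-3) + e_3·(0) + e_4·(-1) = 0
Solving this homogeneous linear system for the smallest-integer solution (first nonzero entry positive) gives (1, 1, 1, -4).

(1, 1, 1, -4)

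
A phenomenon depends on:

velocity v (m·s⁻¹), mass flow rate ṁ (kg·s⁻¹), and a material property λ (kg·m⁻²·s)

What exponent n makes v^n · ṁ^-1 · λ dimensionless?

Balance the L exponent: (1)·n from v, plus −(0) + (-2) = -2 from the rest, must sum to zero.
n − 2 = 0, so n = 2.

2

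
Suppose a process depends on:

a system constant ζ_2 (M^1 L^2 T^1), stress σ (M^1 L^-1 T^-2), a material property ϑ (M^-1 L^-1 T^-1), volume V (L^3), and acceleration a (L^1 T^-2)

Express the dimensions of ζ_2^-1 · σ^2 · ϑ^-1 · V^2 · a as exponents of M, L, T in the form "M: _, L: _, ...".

Collect each base-dimension exponent across the product:
  M: −(1) + 2·(1) − (-1) + 2·(0) + (0) = 2
  L: −(2) + 2·(-1) − (-1) + 2·(3) + (1) = 4
  T: −(1) + 2·(-2) − (-1) + 2·(0) + (-2) = -6
So the dimensions are [M² L⁴ T⁻⁶].

M: 2, L: 4, T: -6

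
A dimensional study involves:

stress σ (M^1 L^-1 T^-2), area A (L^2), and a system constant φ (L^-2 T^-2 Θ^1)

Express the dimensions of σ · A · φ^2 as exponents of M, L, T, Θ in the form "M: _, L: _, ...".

M: 1, L: -3, T: -6, Θ: 2

Collect each base-dimension exponent across the product:
  M: (1) + (0) + 2·(0) = 1
  L: (-1) + (2) + 2·(-2) = -3
  T: (-2) + (0) + 2·(-2) = -6
  Θ: (0) + (0) + 2·(1) = 2
So the dimensions are [M L⁻³ T⁻⁶ Θ²].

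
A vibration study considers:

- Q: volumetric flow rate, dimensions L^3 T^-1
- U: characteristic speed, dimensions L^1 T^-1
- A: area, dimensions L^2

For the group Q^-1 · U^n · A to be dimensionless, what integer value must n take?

1

Balance the L exponent: (1)·n from U, plus −(3) + (2) = -1 from the rest, must sum to zero.
n − 1 = 0, so n = 1.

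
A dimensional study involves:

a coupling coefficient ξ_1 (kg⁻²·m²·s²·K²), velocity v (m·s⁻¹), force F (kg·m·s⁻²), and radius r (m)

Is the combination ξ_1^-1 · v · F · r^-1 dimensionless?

no

Sum the exponent of each base dimension across the product:
  M: −[ξ_1]_M + [v]_M + [F]_M − [r]_M = −(-2) + (0) + (1) − (0) = 3
  L: −[ξ_1]_L + [v]_L + [F]_L − [r]_L = −(2) + (1) + (1) − (1) = -1
  T: −[ξ_1]_T + [v]_T + [F]_T − [r]_T = −(2) + (-1) + (-2) − (0) = -5
  Θ: −[ξ_1]_Θ + [v]_Θ + [F]_Θ − [r]_Θ = −(2) + (0) + (0) − (0) = -2
Net dimensions [M³ L⁻¹ T⁻⁵ Θ⁻²] ≠ [1] — not dimensionless.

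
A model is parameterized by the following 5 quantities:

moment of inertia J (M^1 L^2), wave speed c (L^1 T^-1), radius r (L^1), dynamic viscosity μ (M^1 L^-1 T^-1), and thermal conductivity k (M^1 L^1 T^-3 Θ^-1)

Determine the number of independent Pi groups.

There are 5 variables and 4 base dimensions (M, L, T, Θ).
The dimension matrix has rank 4.
Independent dimensionless groups: 5 − 4 = 1.

1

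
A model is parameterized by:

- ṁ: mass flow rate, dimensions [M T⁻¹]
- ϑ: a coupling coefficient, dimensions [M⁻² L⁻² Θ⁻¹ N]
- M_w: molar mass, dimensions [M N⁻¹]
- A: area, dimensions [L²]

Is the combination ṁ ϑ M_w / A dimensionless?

Sum the exponent of each base dimension across the product:
  M: [ṁ]_M + [ϑ]_M + [M_w]_M − [A]_M = (1) + (-2) + (1) − (0) = 0
  L: [ṁ]_L + [ϑ]_L + [M_w]_L − [A]_L = (0) + (-2) + (0) − (2) = -4
  T: [ṁ]_T + [ϑ]_T + [M_w]_T − [A]_T = (-1) + (0) + (0) − (0) = -1
  Θ: [ṁ]_Θ + [ϑ]_Θ + [M_w]_Θ − [A]_Θ = (0) + (-1) + (0) − (0) = -1
  N: [ṁ]_N + [ϑ]_N + [M_w]_N − [A]_N = (0) + (1) + (-1) − (0) = 0
Net dimensions [L⁻⁴ T⁻¹ Θ⁻¹] ≠ [1] — not dimensionless.

no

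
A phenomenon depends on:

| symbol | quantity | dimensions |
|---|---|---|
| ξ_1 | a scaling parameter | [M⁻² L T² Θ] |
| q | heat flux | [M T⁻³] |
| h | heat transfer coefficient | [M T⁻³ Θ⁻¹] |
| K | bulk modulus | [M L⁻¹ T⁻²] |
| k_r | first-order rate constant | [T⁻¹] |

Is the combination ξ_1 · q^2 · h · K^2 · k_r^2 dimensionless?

no

Sum the exponent of each base dimension across the product:
  M: [ξ_1]_M + 2·[q]_M + [h]_M + 2·[K]_M + 2·[k_r]_M = (-2) + 2·(1) + (1) + 2·(1) + 2·(0) = 3
  L: [ξ_1]_L + 2·[q]_L + [h]_L + 2·[K]_L + 2·[k_r]_L = (1) + 2·(0) + (0) + 2·(-1) + 2·(0) = -1
  T: [ξ_1]_T + 2·[q]_T + [h]_T + 2·[K]_T + 2·[k_r]_T = (2) + 2·(-3) + (-3) + 2·(-2) + 2·(-1) = -13
  Θ: [ξ_1]_Θ + 2·[q]_Θ + [h]_Θ + 2·[K]_Θ + 2·[k_r]_Θ = (1) + 2·(0) + (-1) + 2·(0) + 2·(0) = 0
Net dimensions [M³ L⁻¹ T⁻¹³] ≠ [1] — not dimensionless.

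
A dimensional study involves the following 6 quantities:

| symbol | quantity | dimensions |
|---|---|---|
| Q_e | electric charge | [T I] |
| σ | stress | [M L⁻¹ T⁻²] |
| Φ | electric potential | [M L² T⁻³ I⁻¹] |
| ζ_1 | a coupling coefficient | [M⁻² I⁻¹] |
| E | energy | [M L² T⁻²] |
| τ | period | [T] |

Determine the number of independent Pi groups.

2

There are 6 variables and 4 base dimensions (M, L, T, I).
The dimension matrix has rank 4.
Independent dimensionless groups: 6 − 4 = 2.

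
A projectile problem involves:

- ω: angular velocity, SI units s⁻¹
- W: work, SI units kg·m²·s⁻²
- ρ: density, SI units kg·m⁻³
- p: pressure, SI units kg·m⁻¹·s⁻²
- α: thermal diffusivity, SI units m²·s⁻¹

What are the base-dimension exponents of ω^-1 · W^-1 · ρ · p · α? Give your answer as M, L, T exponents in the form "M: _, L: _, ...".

Collect each base-dimension exponent across the product:
  M: −(0) − (1) + (1) + (1) + (0) = 1
  L: −(0) − (2) + (-3) + (-1) + (2) = -4
  T: −(-1) − (-2) + (0) + (-2) + (-1) = 0
So the dimensions are [M L⁻⁴].

M: 1, L: -4, T: 0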